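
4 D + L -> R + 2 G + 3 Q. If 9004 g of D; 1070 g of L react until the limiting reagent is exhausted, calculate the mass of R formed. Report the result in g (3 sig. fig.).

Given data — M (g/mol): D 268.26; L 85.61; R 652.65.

5480 g

n(D) = 9004 / 268.26 = 33.56 mol
n(L) = 1070 / 85.61 = 12.50 mol
n/ν → D: 8.390, L: 12.50; D is limiting.
n(R) = (1/4) × 33.56 = 8.390 mol
mass = 8.390 × 652.65 = 5476 g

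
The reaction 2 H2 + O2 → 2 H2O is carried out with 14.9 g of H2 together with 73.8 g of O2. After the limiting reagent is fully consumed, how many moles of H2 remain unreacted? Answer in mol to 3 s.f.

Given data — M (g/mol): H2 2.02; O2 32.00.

2.76 mol

n(H2) = 14.90 / 2.02 = 7.376 mol
n(O2) = 73.80 / 32.00 = 2.306 mol
n/ν → H2: 3.688, O2: 2.306; O2 is limiting.
H2 consumed = (2/1) × 2.306 = 4.612 mol
H2 remaining = 7.376 − 4.612 = 2.764 mol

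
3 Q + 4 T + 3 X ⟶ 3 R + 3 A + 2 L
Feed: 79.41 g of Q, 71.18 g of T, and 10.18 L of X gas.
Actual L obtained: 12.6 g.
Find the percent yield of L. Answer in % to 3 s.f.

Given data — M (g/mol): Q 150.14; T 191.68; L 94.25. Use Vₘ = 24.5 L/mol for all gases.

72.0 %

n(Q) = 79.41 / 150.14 = 0.5289 mol
n(T) = 71.18 / 191.68 = 0.3713 mol
n(X) = 10.18 / 24.5 = 0.4155 mol
n/ν → Q: 0.1763, T: 0.09283, X: 0.1385; T is limiting.
theoretical n(L) = (2/4) × 0.3713 = 0.1857 mol → 17.50 g
% yield = 12.6 / 17.50 × 100 = 72.00 %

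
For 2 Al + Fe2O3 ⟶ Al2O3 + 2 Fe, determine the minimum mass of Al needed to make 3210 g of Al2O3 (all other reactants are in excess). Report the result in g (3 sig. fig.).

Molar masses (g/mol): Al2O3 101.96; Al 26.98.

n(Al2O3) = 3210 / 101.96 = 31.48 mol
n(Al) = (2/1) × 31.48 = 62.96 mol
mass = 62.96 × 26.98 = 1699 g

1700 g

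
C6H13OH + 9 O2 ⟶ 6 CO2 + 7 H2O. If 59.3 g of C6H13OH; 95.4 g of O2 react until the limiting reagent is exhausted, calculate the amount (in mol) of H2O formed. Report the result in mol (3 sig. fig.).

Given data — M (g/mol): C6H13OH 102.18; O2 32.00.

2.32 mol

n(C6H13OH) = 59.30 / 102.18 = 0.5803 mol
n(O2) = 95.40 / 32.00 = 2.981 mol
n/ν for C6H13OH = 0.5803/1 = 0.5803
n/ν for O2 = 2.981/9 = 0.3312
Smallest n/ν is O2 → limiting reagent.
n(H2O) = (7/9) × 2.981 = 2.319 mol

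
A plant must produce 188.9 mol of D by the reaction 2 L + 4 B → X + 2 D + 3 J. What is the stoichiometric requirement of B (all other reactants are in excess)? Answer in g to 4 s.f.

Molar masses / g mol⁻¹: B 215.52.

81420 g

n(D) = 188.9 mol
n(B) = (4/2) × 188.9 = 377.8 mol
mass = 377.8 × 215.52 = 81420 g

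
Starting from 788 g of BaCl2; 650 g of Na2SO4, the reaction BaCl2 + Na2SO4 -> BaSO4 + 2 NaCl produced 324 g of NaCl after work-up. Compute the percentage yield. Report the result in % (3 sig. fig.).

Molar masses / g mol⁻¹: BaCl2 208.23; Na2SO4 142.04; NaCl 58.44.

n(BaCl2) = 788.0 / 208.23 = 3.784 mol
n(Na2SO4) = 650.0 / 142.04 = 4.576 mol
n/ν → BaCl2: 3.784, Na2SO4: 4.576; BaCl2 is limiting.
theoretical n(NaCl) = (2/1) × 3.784 = 7.568 mol → 442.3 g
% yield = 324 / 442.3 × 100 = 73.25 %

73.3 %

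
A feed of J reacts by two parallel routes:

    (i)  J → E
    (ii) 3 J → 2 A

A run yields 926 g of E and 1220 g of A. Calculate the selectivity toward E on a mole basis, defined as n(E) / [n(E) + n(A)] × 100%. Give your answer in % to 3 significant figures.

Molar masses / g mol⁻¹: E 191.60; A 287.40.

53.2 %

n(E) = 926 / 191.60 = 4.833 mol
n(A) = 1220 / 287.40 = 4.245 mol
selectivity = 4.833/(4.833+4.245) × 100 = 53.24 %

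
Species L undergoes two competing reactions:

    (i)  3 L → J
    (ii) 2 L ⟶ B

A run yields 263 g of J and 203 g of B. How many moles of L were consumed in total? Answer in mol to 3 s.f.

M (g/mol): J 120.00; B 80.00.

11.7 mol

n(J) = 263 / 120.00 = 2.192 mol
n(B) = 203 / 80.00 = 2.538 mol
n(L) via (i) = (3/1)×2.192 = 6.576 mol
n(L) via (ii) = (2/1)×2.538 = 5.076 mol
total n(L) = 6.576 + 5.076 = 11.65 mol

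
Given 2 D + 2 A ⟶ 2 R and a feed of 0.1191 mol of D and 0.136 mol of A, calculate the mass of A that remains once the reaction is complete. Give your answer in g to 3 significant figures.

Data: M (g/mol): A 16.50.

0.279 g

n(D) = 0.1191 mol
n(A) = 0.1360 mol
n/ν → D: 0.05955, A: 0.06800; D is limiting.
A consumed = (2/2) × 0.1191 = 0.1191 mol
A remaining = 0.1360 − 0.1191 = 0.01690 mol
mass = 0.01690 × 16.50 = 0.2789 g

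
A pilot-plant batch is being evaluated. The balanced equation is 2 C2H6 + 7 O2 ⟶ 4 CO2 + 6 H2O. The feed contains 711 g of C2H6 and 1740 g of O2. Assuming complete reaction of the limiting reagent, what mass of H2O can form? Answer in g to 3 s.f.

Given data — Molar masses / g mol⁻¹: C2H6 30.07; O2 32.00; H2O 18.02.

840 g

n(C2H6) = 711.0 / 30.07 = 23.64 mol
n(O2) = 1740 / 32.00 = 54.38 mol
n/ν for C2H6 = 23.64/2 = 11.82
n/ν for O2 = 54.38/7 = 7.769
Smallest n/ν is O2 → limiting reagent.
n(H2O) = (6/7) × 54.38 = 46.61 mol
mass = 46.61 × 18.02 = 839.9 g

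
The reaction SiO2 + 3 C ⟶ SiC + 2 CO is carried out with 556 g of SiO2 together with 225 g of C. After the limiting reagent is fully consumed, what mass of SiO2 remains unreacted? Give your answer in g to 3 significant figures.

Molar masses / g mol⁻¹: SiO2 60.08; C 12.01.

181 g

n(SiO2) = 556.0 / 60.08 = 9.254 mol
n(C) = 225.0 / 12.01 = 18.73 mol
n/ν → SiO2: 9.254, C: 6.243; C is limiting.
SiO2 consumed = (1/3) × 18.73 = 6.243 mol
SiO2 remaining = 9.254 − 6.243 = 3.011 mol
mass = 3.011 × 60.08 = 180.9 g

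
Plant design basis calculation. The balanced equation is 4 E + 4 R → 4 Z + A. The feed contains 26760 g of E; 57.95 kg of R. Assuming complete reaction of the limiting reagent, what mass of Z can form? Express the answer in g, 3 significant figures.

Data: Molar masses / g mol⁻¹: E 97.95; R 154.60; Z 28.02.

n(E) = 26760 / 97.95 = 273.2 mol
n(R) = 57.95×1000 / 154.60 = 374.8 mol
n/ν for E = 273.2/4 = 68.30
n/ν for R = 374.8/4 = 93.70
Smallest n/ν is E → limiting reagent.
n(Z) = (4/4) × 273.2 = 273.2 mol
mass = 273.2 × 28.02 = 7655 g

7660 g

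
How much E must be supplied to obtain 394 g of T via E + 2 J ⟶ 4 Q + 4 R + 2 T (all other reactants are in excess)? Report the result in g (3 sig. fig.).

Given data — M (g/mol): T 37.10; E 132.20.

n(T) = 394 / 37.10 = 10.62 mol
n(E) = (1/2) × 10.62 = 5.310 mol
mass = 5.310 × 132.20 = 702.0 g

702 g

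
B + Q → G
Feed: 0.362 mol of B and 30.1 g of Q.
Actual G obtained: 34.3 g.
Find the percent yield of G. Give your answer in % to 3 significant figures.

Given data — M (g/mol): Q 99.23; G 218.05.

51.9 %

n(B) = 0.3620 mol
n(Q) = 30.10 / 99.23 = 0.3033 mol
n/ν for B = 0.3620/1 = 0.3620
n/ν for Q = 0.3033/1 = 0.3033
Smallest n/ν is Q → limiting reagent.
theoretical n(G) = (1/1) × 0.3033 = 0.3033 mol → 66.13 g
% yield = 34.3 / 66.13 × 100 = 51.87 %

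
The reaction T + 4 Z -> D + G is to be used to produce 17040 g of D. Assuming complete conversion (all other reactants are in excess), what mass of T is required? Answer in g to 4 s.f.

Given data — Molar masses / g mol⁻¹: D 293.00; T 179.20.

n(D) = 17040 / 293.00 = 58.16 mol
n(T) = (1/1) × 58.16 = 58.16 mol
mass = 58.16 × 179.20 = 10420 g

10420 g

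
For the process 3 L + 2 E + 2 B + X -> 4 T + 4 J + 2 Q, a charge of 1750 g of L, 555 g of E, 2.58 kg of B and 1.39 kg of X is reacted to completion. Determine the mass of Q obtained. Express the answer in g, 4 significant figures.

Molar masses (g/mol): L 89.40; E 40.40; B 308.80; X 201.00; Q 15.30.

127.8 g

n(L) = 1750 / 89.40 = 19.57 mol
n(E) = 555.0 / 40.40 = 13.74 mol
n(B) = 2.580×1000 / 308.80 = 8.355 mol
n(X) = 1.390×1000 / 201.00 = 6.915 mol
n/ν for L = 19.57/3 = 6.523
n/ν for E = 13.74/2 = 6.870
n/ν for B = 8.355/2 = 4.178
n/ν for X = 6.915/1 = 6.915
Smallest n/ν is B → limiting reagent.
n(Q) = (2/2) × 8.355 = 8.355 mol
mass = 8.355 × 15.30 = 127.8 g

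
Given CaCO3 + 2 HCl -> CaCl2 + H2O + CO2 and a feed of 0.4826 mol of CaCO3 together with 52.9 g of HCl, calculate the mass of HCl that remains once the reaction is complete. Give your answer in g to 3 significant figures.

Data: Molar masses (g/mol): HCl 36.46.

n(CaCO3) = 0.4826 mol
n(HCl) = 52.90 / 36.46 = 1.451 mol
n/ν for CaCO3 = 0.4826/1 = 0.4826
n/ν for HCl = 1.451/2 = 0.7255
Smallest n/ν is CaCO3 → limiting reagent.
HCl consumed = (2/1) × 0.4826 = 0.9652 mol
HCl remaining = 1.451 − 0.9652 = 0.4858 mol
mass = 0.4858 × 36.46 = 17.71 g

17.7 g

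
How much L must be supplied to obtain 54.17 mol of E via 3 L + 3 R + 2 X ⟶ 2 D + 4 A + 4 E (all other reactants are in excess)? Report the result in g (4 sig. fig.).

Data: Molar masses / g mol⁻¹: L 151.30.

6147 g

n(E) = 54.17 mol
n(L) = (3/4) × 54.17 = 40.63 mol
mass = 40.63 × 151.30 = 6147 g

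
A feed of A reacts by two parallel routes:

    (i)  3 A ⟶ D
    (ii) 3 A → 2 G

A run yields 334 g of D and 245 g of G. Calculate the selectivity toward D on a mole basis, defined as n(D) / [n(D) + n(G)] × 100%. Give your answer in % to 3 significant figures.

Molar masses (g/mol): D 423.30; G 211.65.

n(D) = 334 / 423.30 = 0.7890 mol
n(G) = 245 / 211.65 = 1.158 mol
selectivity = 0.7890/(0.7890+1.158) × 100 = 40.52 %

40.5 %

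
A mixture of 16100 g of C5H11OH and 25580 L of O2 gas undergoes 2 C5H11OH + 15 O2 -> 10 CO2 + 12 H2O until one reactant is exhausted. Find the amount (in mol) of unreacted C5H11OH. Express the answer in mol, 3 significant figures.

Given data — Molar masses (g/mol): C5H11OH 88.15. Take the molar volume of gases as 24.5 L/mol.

n(C5H11OH) = 16100 / 88.15 = 182.6 mol
n(O2) = 25580 / 24.5 = 1044 mol
n/ν for C5H11OH = 182.6/2 = 91.30
n/ν for O2 = 1044/15 = 69.60
Smallest n/ν is O2 → limiting reagent.
C5H11OH consumed = (2/15) × 1044 = 139.2 mol
C5H11OH remaining = 182.6 − 139.2 = 43.40 mol

43.4 mol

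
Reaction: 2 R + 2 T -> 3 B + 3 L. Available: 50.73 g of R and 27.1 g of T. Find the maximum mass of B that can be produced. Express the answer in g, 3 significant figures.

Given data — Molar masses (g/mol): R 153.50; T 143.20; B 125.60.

n(R) = 50.73 / 153.50 = 0.3305 mol
n(T) = 27.10 / 143.20 = 0.1892 mol
n/ν for R = 0.3305/2 = 0.1653
n/ν for T = 0.1892/2 = 0.09460
Smallest n/ν is T → limiting reagent.
n(B) = (3/2) × 0.1892 = 0.2838 mol
mass = 0.2838 × 125.60 = 35.65 g

35.7 g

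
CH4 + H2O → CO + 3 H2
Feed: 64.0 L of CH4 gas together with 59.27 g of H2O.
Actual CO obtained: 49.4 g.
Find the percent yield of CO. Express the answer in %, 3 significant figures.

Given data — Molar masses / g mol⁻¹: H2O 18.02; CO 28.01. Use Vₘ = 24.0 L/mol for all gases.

66.1 %

n(CH4) = 64.00 / 24.0 = 2.667 mol
n(H2O) = 59.27 / 18.02 = 3.289 mol
n/ν → CH4: 2.667, H2O: 3.289; CH4 is limiting.
theoretical n(CO) = (1/1) × 2.667 = 2.667 mol → 74.70 g
% yield = 49.4 / 74.70 × 100 = 66.13 %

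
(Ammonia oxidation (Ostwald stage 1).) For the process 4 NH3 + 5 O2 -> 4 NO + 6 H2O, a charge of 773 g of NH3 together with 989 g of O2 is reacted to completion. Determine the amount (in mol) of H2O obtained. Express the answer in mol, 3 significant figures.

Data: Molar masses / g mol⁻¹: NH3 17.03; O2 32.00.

n(NH3) = 773.0 / 17.03 = 45.39 mol
n(O2) = 989.0 / 32.00 = 30.91 mol
n/ν for NH3 = 45.39/4 = 11.35
n/ν for O2 = 30.91/5 = 6.182
Smallest n/ν is O2 → limiting reagent.
n(H2O) = (6/5) × 30.91 = 37.09 mol

37.1 mol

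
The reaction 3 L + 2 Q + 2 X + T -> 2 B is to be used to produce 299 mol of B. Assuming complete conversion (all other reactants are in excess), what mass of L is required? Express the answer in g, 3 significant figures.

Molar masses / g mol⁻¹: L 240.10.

n(B) = 299.0 mol
n(L) = (3/2) × 299.0 = 448.5 mol
mass = 448.5 × 240.10 = 107700 g

108000 g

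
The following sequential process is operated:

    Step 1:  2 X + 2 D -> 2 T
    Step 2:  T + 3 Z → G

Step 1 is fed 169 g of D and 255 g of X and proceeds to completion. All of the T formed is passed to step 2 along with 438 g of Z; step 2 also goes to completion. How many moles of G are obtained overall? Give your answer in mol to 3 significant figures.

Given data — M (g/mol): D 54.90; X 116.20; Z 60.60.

Step 1:
n(D) = 169.0 / 54.90 = 3.078 mol
n(X) = 255.0 / 116.20 = 2.194 mol
n/ν → D: 1.539, X: 1.097; X is limiting.
n(T) produced = (2/2) × 2.194 = 2.194 mol
Step 2:
n(T) available = 2.194 mol
n(Z) = 438.0 / 60.60 = 7.228 mol
n/ν → T: 2.194, Z: 2.409; T is limiting.
n(G) = (1/1) × 2.194 = 2.194 mol

2.19 mol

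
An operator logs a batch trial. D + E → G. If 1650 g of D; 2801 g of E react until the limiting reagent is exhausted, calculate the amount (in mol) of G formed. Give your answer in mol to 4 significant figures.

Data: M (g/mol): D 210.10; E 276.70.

7.853 mol

n(D) = 1650 / 210.10 = 7.853 mol
n(E) = 2801 / 276.70 = 10.12 mol
n/ν for D = 7.853/1 = 7.853
n/ν for E = 10.12/1 = 10.12
Smallest n/ν is D → limiting reagent.
n(G) = (1/1) × 7.853 = 7.853 mol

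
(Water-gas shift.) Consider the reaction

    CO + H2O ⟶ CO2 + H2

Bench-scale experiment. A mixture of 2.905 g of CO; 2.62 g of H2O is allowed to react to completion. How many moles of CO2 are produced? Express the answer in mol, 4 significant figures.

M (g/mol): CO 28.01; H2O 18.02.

0.1037 mol

n(CO) = 2.905 / 28.01 = 0.1037 mol
n(H2O) = 2.620 / 18.02 = 0.1454 mol
n/ν for CO = 0.1037/1 = 0.1037
n/ν for H2O = 0.1454/1 = 0.1454
Smallest n/ν is CO → limiting reagent.
n(CO2) = (1/1) × 0.1037 = 0.1037 mol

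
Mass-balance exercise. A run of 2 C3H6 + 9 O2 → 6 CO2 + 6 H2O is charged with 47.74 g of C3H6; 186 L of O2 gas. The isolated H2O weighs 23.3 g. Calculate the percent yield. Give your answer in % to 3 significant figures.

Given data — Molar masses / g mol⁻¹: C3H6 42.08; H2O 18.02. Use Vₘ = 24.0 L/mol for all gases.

n(C3H6) = 47.74 / 42.08 = 1.135 mol
n(O2) = 186.0 / 24.0 = 7.750 mol
n/ν → C3H6: 0.5675, O2: 0.8611; C3H6 is limiting.
theoretical n(H2O) = (6/2) × 1.135 = 3.405 mol → 61.36 g
% yield = 23.3 / 61.36 × 100 = 37.97 %

38.0 %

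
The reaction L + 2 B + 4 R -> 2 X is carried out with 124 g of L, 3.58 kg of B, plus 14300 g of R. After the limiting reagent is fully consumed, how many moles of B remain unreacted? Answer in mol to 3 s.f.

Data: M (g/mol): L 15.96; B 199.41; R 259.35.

n(L) = 124.0 / 15.96 = 7.769 mol
n(B) = 3.580×1000 / 199.41 = 17.95 mol
n(R) = 14300 / 259.35 = 55.14 mol
n/ν for L = 7.769/1 = 7.769
n/ν for B = 17.95/2 = 8.975
n/ν for R = 55.14/4 = 13.79
Smallest n/ν is L → limiting reagent.
B consumed = (2/1) × 7.769 = 15.54 mol
B remaining = 17.95 − 15.54 = 2.410 mol

2.41 mol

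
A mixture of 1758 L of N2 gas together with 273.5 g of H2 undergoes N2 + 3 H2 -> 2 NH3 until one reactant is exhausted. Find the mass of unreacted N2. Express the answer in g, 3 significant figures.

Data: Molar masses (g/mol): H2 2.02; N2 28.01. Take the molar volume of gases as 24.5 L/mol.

n(N2) = 1758 / 24.5 = 71.76 mol
n(H2) = 273.5 / 2.02 = 135.4 mol
n/ν for N2 = 71.76/1 = 71.76
n/ν for H2 = 135.4/3 = 45.13
Smallest n/ν is H2 → limiting reagent.
N2 consumed = (1/3) × 135.4 = 45.13 mol
N2 remaining = 71.76 − 45.13 = 26.63 mol
mass = 26.63 × 28.01 = 745.9 g

746 g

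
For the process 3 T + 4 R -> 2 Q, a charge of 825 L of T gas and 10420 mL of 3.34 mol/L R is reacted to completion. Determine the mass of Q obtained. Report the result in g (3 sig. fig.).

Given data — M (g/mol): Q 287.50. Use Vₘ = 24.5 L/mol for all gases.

5000 g

n(T) = 825.0 / 24.5 = 33.67 mol
n(R) = 3.34 × 10420/1000 = 34.80 mol
n/ν for T = 33.67/3 = 11.22
n/ν for R = 34.80/4 = 8.700
Smallest n/ν is R → limiting reagent.
n(Q) = (2/4) × 34.80 = 17.40 mol
mass = 17.40 × 287.50 = 5003 g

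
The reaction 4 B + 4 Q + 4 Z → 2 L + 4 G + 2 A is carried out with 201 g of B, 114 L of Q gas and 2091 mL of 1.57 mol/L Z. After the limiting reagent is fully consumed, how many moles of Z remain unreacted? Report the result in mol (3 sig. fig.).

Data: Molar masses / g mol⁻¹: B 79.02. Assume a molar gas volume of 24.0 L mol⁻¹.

0.739 mol

n(B) = 201.0 / 79.02 = 2.544 mol
n(Q) = 114.0 / 24.0 = 4.750 mol
n(Z) = 1.57 × 2091/1000 = 3.283 mol
n/ν for B = 2.544/4 = 0.6360
n/ν for Q = 4.750/4 = 1.188
n/ν for Z = 3.283/4 = 0.8208
Smallest n/ν is B → limiting reagent.
Z consumed = (4/4) × 2.544 = 2.544 mol
Z remaining = 3.283 − 2.544 = 0.7390 mol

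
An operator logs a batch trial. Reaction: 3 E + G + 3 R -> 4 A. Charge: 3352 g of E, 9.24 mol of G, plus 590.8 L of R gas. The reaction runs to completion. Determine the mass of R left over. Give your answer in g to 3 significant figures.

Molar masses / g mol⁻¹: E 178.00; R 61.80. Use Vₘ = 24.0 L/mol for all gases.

n(E) = 3352 / 178.00 = 18.83 mol
n(G) = 9.240 mol
n(R) = 590.8 / 24.0 = 24.62 mol
n/ν for E = 18.83/3 = 6.277
n/ν for G = 9.240/1 = 9.240
n/ν for R = 24.62/3 = 8.207
Smallest n/ν is E → limiting reagent.
R consumed = (3/3) × 18.83 = 18.83 mol
R remaining = 24.62 − 18.83 = 5.790 mol
mass = 5.790 × 61.80 = 357.8 g

358 g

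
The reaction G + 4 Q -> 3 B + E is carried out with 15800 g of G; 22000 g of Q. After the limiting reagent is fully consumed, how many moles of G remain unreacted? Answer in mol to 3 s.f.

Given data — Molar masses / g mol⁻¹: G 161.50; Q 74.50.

n(G) = 15800 / 161.50 = 97.83 mol
n(Q) = 22000 / 74.50 = 295.3 mol
n/ν for G = 97.83/1 = 97.83
n/ν for Q = 295.3/4 = 73.83
Smallest n/ν is Q → limiting reagent.
G consumed = (1/4) × 295.3 = 73.83 mol
G remaining = 97.83 − 73.83 = 24.00 mol

24.0 mol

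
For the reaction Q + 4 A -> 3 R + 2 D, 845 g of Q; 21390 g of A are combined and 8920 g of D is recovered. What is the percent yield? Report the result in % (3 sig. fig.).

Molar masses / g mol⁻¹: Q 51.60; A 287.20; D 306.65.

n(Q) = 845.0 / 51.60 = 16.38 mol
n(A) = 21390 / 287.20 = 74.48 mol
n/ν → Q: 16.38, A: 18.62; Q is limiting.
theoretical n(D) = (2/1) × 16.38 = 32.76 mol → 10050 g
% yield = 8920 / 10050 × 100 = 88.76 %

88.8 %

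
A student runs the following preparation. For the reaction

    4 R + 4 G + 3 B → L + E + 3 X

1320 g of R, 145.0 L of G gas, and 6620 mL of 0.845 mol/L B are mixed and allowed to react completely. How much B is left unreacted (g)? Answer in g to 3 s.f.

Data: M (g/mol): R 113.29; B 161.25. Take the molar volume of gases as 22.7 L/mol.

n(R) = 1320 / 113.29 = 11.65 mol
n(G) = 145.0 / 22.7 = 6.388 mol
n(B) = 0.845 × 6620/1000 = 5.594 mol
n/ν → R: 2.913, G: 1.597, B: 1.865; G is limiting.
B consumed = (3/4) × 6.388 = 4.791 mol
B remaining = 5.594 − 4.791 = 0.8030 mol
mass = 0.8030 × 161.25 = 129.5 g

130 g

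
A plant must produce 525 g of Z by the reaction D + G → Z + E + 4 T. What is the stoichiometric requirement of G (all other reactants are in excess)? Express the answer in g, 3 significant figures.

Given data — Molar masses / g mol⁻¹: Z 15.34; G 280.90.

n(Z) = 525 / 15.34 = 34.22 mol
n(G) = (1/1) × 34.22 = 34.22 mol
mass = 34.22 × 280.90 = 9612 g

9610 g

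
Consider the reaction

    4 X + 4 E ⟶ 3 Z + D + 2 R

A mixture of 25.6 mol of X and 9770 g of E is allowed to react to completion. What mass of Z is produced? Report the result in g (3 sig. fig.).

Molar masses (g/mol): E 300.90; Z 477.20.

9160 g

n(X) = 25.60 mol
n(E) = 9770 / 300.90 = 32.47 mol
n/ν → X: 6.400, E: 8.118; X is limiting.
n(Z) = (3/4) × 25.60 = 19.20 mol
mass = 19.20 × 477.20 = 9162 g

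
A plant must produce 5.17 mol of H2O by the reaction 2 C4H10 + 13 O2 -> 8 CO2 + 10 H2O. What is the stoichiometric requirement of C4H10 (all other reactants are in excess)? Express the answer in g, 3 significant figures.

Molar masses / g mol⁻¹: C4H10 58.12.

n(H2O) = 5.170 mol
n(C4H10) = (2/10) × 5.170 = 1.034 mol
mass = 1.034 × 58.12 = 60.10 g

60.1 g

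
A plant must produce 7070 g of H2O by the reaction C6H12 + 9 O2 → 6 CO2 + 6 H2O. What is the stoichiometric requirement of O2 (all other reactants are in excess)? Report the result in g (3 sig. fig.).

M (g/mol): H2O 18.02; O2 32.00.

18800 g

n(H2O) = 7070 / 18.02 = 392.3 mol
n(O2) = (9/6) × 392.3 = 588.5 mol
mass = 588.5 × 32.00 = 18830 g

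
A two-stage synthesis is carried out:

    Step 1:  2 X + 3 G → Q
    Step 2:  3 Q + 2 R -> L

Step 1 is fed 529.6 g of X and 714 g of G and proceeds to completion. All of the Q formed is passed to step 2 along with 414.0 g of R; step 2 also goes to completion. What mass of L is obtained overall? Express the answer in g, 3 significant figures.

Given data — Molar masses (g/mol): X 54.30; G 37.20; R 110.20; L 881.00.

1430 g

Step 1:
n(X) = 529.6 / 54.30 = 9.753 mol
n(G) = 714.0 / 37.20 = 19.19 mol
n/ν for X = 9.753/2 = 4.877
n/ν for G = 19.19/3 = 6.397
Smallest n/ν is X → limiting reagent.
n(Q) produced = (1/2) × 9.753 = 4.877 mol
Step 2:
n(Q) available = 4.877 mol
n(R) = 414.0 / 110.20 = 3.757 mol
n/ν for Q = 4.877/3 = 1.626
n/ν for R = 3.757/2 = 1.879
Smallest n/ν is Q → limiting reagent.
n(L) = (1/3) × 4.877 = 1.626 mol
mass = 1.626 × 881.00 = 1433 g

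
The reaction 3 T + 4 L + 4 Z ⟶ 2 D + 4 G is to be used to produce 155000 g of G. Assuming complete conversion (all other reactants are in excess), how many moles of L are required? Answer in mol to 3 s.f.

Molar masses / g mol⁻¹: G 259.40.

n(G) = 155000 / 259.40 = 597.5 mol
n(L) = (4/4) × 597.5 = 597.5 mol

598 mol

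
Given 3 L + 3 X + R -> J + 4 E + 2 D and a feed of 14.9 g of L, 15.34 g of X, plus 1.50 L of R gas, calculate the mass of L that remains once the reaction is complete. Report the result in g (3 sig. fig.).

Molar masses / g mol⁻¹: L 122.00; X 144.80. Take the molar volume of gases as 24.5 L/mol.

1.98 g

n(L) = 14.90 / 122.00 = 0.1221 mol
n(X) = 15.34 / 144.80 = 0.1059 mol
n(R) = 1.500 / 24.5 = 0.06122 mol
n/ν for L = 0.1221/3 = 0.04070
n/ν for X = 0.1059/3 = 0.03530
n/ν for R = 0.06122/1 = 0.06122
Smallest n/ν is X → limiting reagent.
L consumed = (3/3) × 0.1059 = 0.1059 mol
L remaining = 0.1221 − 0.1059 = 0.01620 mol
mass = 0.01620 × 122.00 = 1.976 g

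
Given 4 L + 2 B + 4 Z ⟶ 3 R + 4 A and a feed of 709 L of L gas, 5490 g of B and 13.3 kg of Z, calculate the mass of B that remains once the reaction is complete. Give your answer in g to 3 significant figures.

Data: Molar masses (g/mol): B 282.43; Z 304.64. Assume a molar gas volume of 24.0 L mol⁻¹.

n(L) = 709.0 / 24.0 = 29.54 mol
n(B) = 5490 / 282.43 = 19.44 mol
n(Z) = 13.30×1000 / 304.64 = 43.66 mol
n/ν → L: 7.385, B: 9.720, Z: 10.92; L is limiting.
B consumed = (2/4) × 29.54 = 14.77 mol
B remaining = 19.44 − 14.77 = 4.670 mol
mass = 4.670 × 282.43 = 1319 g

1320 g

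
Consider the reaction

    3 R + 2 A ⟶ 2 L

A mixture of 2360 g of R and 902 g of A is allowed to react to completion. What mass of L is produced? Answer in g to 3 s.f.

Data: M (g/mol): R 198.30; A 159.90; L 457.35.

2580 g

n(R) = 2360 / 198.30 = 11.90 mol
n(A) = 902.0 / 159.90 = 5.641 mol
n/ν for R = 11.90/3 = 3.967
n/ν for A = 5.641/2 = 2.821
Smallest n/ν is A → limiting reagent.
n(L) = (2/2) × 5.641 = 5.641 mol
mass = 5.641 × 457.35 = 2580 g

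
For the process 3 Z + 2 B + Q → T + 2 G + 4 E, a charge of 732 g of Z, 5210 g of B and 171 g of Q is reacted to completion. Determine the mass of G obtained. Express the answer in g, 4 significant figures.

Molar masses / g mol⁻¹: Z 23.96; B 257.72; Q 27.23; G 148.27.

n(Z) = 732.0 / 23.96 = 30.55 mol
n(B) = 5210 / 257.72 = 20.22 mol
n(Q) = 171.0 / 27.23 = 6.280 mol
n/ν for Z = 30.55/3 = 10.18
n/ν for B = 20.22/2 = 10.11
n/ν for Q = 6.280/1 = 6.280
Smallest n/ν is Q → limiting reagent.
n(G) = (2/1) × 6.280 = 12.56 mol
mass = 12.56 × 148.27 = 1862 g

1862 g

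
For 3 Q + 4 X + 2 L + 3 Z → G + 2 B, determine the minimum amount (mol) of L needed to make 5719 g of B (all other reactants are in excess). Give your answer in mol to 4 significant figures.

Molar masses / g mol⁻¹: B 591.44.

n(B) = 5719 / 591.44 = 9.670 mol
n(L) = (2/2) × 9.670 = 9.670 mol

9.670 mol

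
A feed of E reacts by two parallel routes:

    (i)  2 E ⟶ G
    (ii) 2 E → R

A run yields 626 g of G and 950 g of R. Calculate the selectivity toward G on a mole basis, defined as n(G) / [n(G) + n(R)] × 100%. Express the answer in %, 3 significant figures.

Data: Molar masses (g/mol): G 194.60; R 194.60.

n(G) = 626 / 194.60 = 3.217 mol
n(R) = 950 / 194.60 = 4.882 mol
selectivity = 3.217/(3.217+4.882) × 100 = 39.72 %

39.7 %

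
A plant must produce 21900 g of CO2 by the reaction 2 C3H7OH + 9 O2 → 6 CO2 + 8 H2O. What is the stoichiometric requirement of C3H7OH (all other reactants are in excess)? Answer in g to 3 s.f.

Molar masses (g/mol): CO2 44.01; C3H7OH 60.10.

n(CO2) = 21900 / 44.01 = 497.6 mol
n(C3H7OH) = (2/6) × 497.6 = 165.9 mol
mass = 165.9 × 60.10 = 9971 g

9970 g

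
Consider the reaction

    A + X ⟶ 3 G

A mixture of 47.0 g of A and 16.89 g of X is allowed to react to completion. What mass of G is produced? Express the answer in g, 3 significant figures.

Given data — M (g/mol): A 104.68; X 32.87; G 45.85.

n(A) = 47.00 / 104.68 = 0.4490 mol
n(X) = 16.89 / 32.87 = 0.5138 mol
n/ν → A: 0.4490, X: 0.5138; A is limiting.
n(G) = (3/1) × 0.4490 = 1.347 mol
mass = 1.347 × 45.85 = 61.76 g

61.8 g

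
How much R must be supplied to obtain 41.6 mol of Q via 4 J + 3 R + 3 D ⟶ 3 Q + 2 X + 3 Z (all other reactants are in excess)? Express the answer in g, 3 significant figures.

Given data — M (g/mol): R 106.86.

4450 g

n(Q) = 41.60 mol
n(R) = (3/3) × 41.60 = 41.60 mol
mass = 41.60 × 106.86 = 4445 g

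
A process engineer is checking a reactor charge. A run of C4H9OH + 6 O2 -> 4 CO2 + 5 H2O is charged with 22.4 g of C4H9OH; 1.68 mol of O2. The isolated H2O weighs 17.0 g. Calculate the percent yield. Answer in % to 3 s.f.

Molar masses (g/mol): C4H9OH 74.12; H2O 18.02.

n(C4H9OH) = 22.40 / 74.12 = 0.3022 mol
n(O2) = 1.680 mol
n/ν for C4H9OH = 0.3022/1 = 0.3022
n/ν for O2 = 1.680/6 = 0.2800
Smallest n/ν is O2 → limiting reagent.
theoretical n(H2O) = (5/6) × 1.680 = 1.400 mol → 25.23 g
% yield = 17.0 / 25.23 × 100 = 67.38 %

67.4 %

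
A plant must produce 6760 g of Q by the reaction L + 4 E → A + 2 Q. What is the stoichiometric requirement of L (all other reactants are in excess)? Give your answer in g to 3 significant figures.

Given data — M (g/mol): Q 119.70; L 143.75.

4060 g

n(Q) = 6760 / 119.70 = 56.47 mol
n(L) = (1/2) × 56.47 = 28.24 mol
mass = 28.24 × 143.75 = 4060 g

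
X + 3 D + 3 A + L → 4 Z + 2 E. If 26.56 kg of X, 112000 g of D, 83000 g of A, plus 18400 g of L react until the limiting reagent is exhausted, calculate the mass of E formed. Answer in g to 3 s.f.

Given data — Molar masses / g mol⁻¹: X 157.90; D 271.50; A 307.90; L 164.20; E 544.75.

97900 g

n(X) = 26.56×1000 / 157.90 = 168.2 mol
n(D) = 112000 / 271.50 = 412.5 mol
n(A) = 83000 / 307.90 = 269.6 mol
n(L) = 18400 / 164.20 = 112.1 mol
n/ν for X = 168.2/1 = 168.2
n/ν for D = 412.5/3 = 137.5
n/ν for A = 269.6/3 = 89.87
n/ν for L = 112.1/1 = 112.1
Smallest n/ν is A → limiting reagent.
n(E) = (2/3) × 269.6 = 179.7 mol
mass = 179.7 × 544.75 = 97890 g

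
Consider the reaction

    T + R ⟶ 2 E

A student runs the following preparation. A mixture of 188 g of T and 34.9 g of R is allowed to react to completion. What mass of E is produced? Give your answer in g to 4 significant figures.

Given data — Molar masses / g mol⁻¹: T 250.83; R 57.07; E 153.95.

n(T) = 188.0 / 250.83 = 0.7495 mol
n(R) = 34.90 / 57.07 = 0.6115 mol
n/ν → T: 0.7495, R: 0.6115; R is limiting.
n(E) = (2/1) × 0.6115 = 1.223 mol
mass = 1.223 × 153.95 = 188.3 g

188.3 g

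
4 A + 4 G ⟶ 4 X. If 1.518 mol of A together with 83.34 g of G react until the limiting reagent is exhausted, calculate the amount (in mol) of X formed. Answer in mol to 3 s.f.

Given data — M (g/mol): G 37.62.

1.52 mol

n(A) = 1.518 mol
n(G) = 83.34 / 37.62 = 2.215 mol
n/ν → A: 0.3795, G: 0.5538; A is limiting.
n(X) = (4/4) × 1.518 = 1.518 mol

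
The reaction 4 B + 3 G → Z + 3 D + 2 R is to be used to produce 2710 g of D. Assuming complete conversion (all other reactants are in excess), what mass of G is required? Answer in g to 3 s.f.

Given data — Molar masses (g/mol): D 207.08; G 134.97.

1770 g

n(D) = 2710 / 207.08 = 13.09 mol
n(G) = (3/3) × 13.09 = 13.09 mol
mass = 13.09 × 134.97 = 1767 g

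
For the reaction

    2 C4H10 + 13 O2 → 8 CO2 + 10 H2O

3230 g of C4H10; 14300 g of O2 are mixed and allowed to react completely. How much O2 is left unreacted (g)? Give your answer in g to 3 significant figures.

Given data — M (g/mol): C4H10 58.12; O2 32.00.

n(C4H10) = 3230 / 58.12 = 55.57 mol
n(O2) = 14300 / 32.00 = 446.9 mol
n/ν → C4H10: 27.79, O2: 34.38; C4H10 is limiting.
O2 consumed = (13/2) × 55.57 = 361.2 mol
O2 remaining = 446.9 − 361.2 = 85.70 mol
mass = 85.70 × 32.00 = 2742 g

2740 g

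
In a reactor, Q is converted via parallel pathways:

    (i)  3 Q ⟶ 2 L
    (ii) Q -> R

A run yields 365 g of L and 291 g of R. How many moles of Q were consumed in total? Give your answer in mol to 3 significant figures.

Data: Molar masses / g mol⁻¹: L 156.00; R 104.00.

n(L) = 365 / 156.00 = 2.340 mol
n(R) = 291 / 104.00 = 2.798 mol
n(Q) via (i) = (3/2)×2.340 = 3.510 mol
n(Q) via (ii) = (1/1)×2.798 = 2.798 mol
total n(Q) = 3.510 + 2.798 = 6.308 mol

6.31 mol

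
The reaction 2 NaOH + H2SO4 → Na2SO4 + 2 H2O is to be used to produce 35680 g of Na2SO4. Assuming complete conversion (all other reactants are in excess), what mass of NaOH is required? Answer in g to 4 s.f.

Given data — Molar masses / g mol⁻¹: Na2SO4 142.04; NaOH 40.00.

n(Na2SO4) = 35680 / 142.04 = 251.2 mol
n(NaOH) = (2/1) × 251.2 = 502.4 mol
mass = 502.4 × 40.00 = 20100 g

20100 g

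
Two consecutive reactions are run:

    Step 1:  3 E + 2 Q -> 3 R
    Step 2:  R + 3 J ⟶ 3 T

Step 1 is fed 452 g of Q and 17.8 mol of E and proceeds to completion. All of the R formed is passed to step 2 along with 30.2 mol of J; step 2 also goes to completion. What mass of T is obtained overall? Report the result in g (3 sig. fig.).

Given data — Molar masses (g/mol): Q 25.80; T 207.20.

6260 g

Step 1:
n(Q) = 452.0 / 25.80 = 17.52 mol
n(E) = 17.80 mol
n/ν for Q = 17.52/2 = 8.760
n/ν for E = 17.80/3 = 5.933
Smallest n/ν is E → limiting reagent.
n(R) produced = (3/3) × 17.80 = 17.80 mol
Step 2:
n(R) available = 17.80 mol
n(J) = 30.20 mol
n/ν for R = 17.80/1 = 17.80
n/ν for J = 30.20/3 = 10.07
Smallest n/ν is J → limiting reagent.
n(T) = (3/3) × 30.20 = 30.20 mol
mass = 30.20 × 207.20 = 6257 g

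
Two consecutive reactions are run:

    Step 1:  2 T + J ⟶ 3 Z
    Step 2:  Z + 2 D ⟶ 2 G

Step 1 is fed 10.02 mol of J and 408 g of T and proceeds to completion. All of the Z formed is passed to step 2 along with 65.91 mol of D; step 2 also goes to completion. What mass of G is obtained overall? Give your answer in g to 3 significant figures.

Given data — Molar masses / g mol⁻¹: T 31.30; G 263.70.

Step 1:
n(J) = 10.02 mol
n(T) = 408.0 / 31.30 = 13.04 mol
n/ν → J: 10.02, T: 6.520; T is limiting.
n(Z) produced = (3/2) × 13.04 = 19.56 mol
Step 2:
n(Z) available = 19.56 mol
n(D) = 65.91 mol
n/ν → Z: 19.56, D: 32.96; Z is limiting.
n(G) = (2/1) × 19.56 = 39.12 mol
mass = 39.12 × 263.70 = 10320 g

10300 g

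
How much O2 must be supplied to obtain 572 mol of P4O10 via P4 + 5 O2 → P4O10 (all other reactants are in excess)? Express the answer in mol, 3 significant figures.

n(P4O10) = 572.0 mol
n(O2) = (5/1) × 572.0 = 2860 mol

2860 mol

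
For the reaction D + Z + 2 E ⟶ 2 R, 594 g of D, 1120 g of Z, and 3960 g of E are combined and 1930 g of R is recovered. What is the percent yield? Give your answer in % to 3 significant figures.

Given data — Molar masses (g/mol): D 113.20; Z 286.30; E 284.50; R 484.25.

n(D) = 594.0 / 113.20 = 5.247 mol
n(Z) = 1120 / 286.30 = 3.912 mol
n(E) = 3960 / 284.50 = 13.92 mol
n/ν → D: 5.247, Z: 3.912, E: 6.960; Z is limiting.
theoretical n(R) = (2/1) × 3.912 = 7.824 mol → 3789 g
% yield = 1930 / 3789 × 100 = 50.94 %

50.9 %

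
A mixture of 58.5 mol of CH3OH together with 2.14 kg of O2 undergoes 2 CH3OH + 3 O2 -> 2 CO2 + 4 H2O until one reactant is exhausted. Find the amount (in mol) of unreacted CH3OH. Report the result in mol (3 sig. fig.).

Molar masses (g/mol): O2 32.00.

n(CH3OH) = 58.50 mol
n(O2) = 2.140×1000 / 32.00 = 66.88 mol
n/ν → CH3OH: 29.25, O2: 22.29; O2 is limiting.
CH3OH consumed = (2/3) × 66.88 = 44.59 mol
CH3OH remaining = 58.50 − 44.59 = 13.91 mol

13.9 mol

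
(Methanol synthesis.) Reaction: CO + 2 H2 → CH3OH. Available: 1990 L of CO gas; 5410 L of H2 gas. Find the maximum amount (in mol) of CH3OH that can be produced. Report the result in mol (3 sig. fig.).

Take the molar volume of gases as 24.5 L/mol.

81.2 mol

n(CO) = 1990 / 24.5 = 81.22 mol
n(H2) = 5410 / 24.5 = 220.8 mol
n/ν for CO = 81.22/1 = 81.22
n/ν for H2 = 220.8/2 = 110.4
Smallest n/ν is CO → limiting reagent.
n(CH3OH) = (1/1) × 81.22 = 81.22 mol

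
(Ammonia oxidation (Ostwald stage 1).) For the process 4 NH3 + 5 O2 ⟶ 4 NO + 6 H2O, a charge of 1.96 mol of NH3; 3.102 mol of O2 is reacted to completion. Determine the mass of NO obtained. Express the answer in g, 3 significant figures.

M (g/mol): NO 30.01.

n(NH3) = 1.960 mol
n(O2) = 3.102 mol
n/ν → NH3: 0.4900, O2: 0.6204; NH3 is limiting.
n(NO) = (4/4) × 1.960 = 1.960 mol
mass = 1.960 × 30.01 = 58.82 g

58.8 g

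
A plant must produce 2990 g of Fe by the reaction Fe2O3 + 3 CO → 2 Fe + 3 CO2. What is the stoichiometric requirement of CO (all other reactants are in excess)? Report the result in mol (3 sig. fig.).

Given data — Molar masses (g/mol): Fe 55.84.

80.3 mol

n(Fe) = 2990 / 55.84 = 53.55 mol
n(CO) = (3/2) × 53.55 = 80.33 mol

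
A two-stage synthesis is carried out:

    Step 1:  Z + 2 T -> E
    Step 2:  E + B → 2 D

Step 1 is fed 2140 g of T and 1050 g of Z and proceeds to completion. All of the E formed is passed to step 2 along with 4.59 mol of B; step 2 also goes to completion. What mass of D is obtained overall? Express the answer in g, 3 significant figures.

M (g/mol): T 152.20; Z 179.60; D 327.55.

3010 g

Step 1:
n(T) = 2140 / 152.20 = 14.06 mol
n(Z) = 1050 / 179.60 = 5.846 mol
n/ν for T = 14.06/2 = 7.030
n/ν for Z = 5.846/1 = 5.846
Smallest n/ν is Z → limiting reagent.
n(E) produced = (1/1) × 5.846 = 5.846 mol
Step 2:
n(E) available = 5.846 mol
n(B) = 4.590 mol
n/ν for E = 5.846/1 = 5.846
n/ν for B = 4.590/1 = 4.590
Smallest n/ν is B → limiting reagent.
n(D) = (2/1) × 4.590 = 9.180 mol
mass = 9.180 × 327.55 = 3007 g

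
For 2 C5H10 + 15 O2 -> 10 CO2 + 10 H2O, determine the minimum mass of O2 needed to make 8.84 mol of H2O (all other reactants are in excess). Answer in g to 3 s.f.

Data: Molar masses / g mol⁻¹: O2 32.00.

n(H2O) = 8.840 mol
n(O2) = (15/10) × 8.840 = 13.26 mol
mass = 13.26 × 32.00 = 424.3 g

424 g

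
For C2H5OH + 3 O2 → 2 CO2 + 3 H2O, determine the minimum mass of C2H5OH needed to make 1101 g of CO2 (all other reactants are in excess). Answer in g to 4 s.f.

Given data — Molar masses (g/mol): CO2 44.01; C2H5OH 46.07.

576.3 g

n(CO2) = 1101 / 44.01 = 25.02 mol
n(C2H5OH) = (1/2) × 25.02 = 12.51 mol
mass = 12.51 × 46.07 = 576.3 g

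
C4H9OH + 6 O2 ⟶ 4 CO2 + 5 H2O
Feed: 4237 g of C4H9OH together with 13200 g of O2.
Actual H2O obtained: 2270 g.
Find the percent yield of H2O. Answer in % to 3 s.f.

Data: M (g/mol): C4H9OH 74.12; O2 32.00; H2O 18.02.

44.1 %

n(C4H9OH) = 4237 / 74.12 = 57.16 mol
n(O2) = 13200 / 32.00 = 412.5 mol
n/ν for C4H9OH = 57.16/1 = 57.16
n/ν for O2 = 412.5/6 = 68.75
Smallest n/ν is C4H9OH → limiting reagent.
theoretical n(H2O) = (5/1) × 57.16 = 285.8 mol → 5150 g
% yield = 2270 / 5150 × 100 = 44.08 %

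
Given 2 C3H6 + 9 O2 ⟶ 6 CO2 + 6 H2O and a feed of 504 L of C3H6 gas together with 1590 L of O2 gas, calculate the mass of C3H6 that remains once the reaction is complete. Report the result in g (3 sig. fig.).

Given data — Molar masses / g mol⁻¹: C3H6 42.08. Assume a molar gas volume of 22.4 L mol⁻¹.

n(C3H6) = 504.0 / 22.4 = 22.50 mol
n(O2) = 1590 / 22.4 = 70.98 mol
n/ν for C3H6 = 22.50/2 = 11.25
n/ν for O2 = 70.98/9 = 7.887
Smallest n/ν is O2 → limiting reagent.
C3H6 consumed = (2/9) × 70.98 = 15.77 mol
C3H6 remaining = 22.50 − 15.77 = 6.730 mol
mass = 6.730 × 42.08 = 283.2 g

283 g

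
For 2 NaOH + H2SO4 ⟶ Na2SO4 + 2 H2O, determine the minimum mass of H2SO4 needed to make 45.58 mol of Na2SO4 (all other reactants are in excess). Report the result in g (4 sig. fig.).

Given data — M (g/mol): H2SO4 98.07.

n(Na2SO4) = 45.58 mol
n(H2SO4) = (1/1) × 45.58 = 45.58 mol
mass = 45.58 × 98.07 = 4470 g

4470 g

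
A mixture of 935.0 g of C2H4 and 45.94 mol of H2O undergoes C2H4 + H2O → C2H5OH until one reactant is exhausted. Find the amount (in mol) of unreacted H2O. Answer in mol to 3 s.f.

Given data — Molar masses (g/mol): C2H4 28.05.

12.6 mol

n(C2H4) = 935.0 / 28.05 = 33.33 mol
n(H2O) = 45.94 mol
n/ν for C2H4 = 33.33/1 = 33.33
n/ν for H2O = 45.94/1 = 45.94
Smallest n/ν is C2H4 → limiting reagent.
H2O consumed = (1/1) × 33.33 = 33.33 mol
H2O remaining = 45.94 − 33.33 = 12.61 mol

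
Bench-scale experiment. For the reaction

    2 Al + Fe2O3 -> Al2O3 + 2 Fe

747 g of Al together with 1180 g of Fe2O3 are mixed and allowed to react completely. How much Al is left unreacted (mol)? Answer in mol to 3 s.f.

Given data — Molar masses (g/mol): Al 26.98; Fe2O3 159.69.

12.9 mol

n(Al) = 747.0 / 26.98 = 27.69 mol
n(Fe2O3) = 1180 / 159.69 = 7.389 mol
n/ν for Al = 27.69/2 = 13.85
n/ν for Fe2O3 = 7.389/1 = 7.389
Smallest n/ν is Fe2O3 → limiting reagent.
Al consumed = (2/1) × 7.389 = 14.78 mol
Al remaining = 27.69 − 14.78 = 12.91 mol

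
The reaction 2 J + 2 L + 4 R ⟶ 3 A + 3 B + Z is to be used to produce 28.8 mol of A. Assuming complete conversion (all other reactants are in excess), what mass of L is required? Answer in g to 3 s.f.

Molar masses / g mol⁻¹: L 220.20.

4230 g

n(A) = 28.80 mol
n(L) = (2/3) × 28.80 = 19.20 mol
mass = 19.20 × 220.20 = 4228 g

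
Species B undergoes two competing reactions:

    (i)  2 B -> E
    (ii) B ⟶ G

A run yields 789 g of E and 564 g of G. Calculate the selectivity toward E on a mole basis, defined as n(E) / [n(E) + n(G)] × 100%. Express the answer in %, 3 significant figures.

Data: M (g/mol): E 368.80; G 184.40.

n(E) = 789 / 368.80 = 2.139 mol
n(G) = 564 / 184.40 = 3.059 mol
selectivity = 2.139/(2.139+3.059) × 100 = 41.15 %

41.2 %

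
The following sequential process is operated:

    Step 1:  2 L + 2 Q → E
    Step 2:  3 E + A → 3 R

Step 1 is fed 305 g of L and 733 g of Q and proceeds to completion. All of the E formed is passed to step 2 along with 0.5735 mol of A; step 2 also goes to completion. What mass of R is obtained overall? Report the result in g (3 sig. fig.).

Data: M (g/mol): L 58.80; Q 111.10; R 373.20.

Step 1:
n(L) = 305.0 / 58.80 = 5.187 mol
n(Q) = 733.0 / 111.10 = 6.598 mol
n/ν for L = 5.187/2 = 2.594
n/ν for Q = 6.598/2 = 3.299
Smallest n/ν is L → limiting reagent.
n(E) produced = (1/2) × 5.187 = 2.594 mol
Step 2:
n(E) available = 2.594 mol
n(A) = 0.5735 mol
n/ν for E = 2.594/3 = 0.8647
n/ν for A = 0.5735/1 = 0.5735
Smallest n/ν is A → limiting reagent.
n(R) = (3/1) × 0.5735 = 1.721 mol
mass = 1.721 × 373.20 = 642.3 g

642 g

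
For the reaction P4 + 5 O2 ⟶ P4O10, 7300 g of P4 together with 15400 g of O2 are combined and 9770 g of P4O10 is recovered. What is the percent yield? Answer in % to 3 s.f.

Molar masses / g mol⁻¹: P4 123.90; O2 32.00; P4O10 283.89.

58.4 %

n(P4) = 7300 / 123.90 = 58.92 mol
n(O2) = 15400 / 32.00 = 481.3 mol
n/ν for P4 = 58.92/1 = 58.92
n/ν for O2 = 481.3/5 = 96.26
Smallest n/ν is P4 → limiting reagent.
theoretical n(P4O10) = (1/1) × 58.92 = 58.92 mol → 16730 g
% yield = 9770 / 16730 × 100 = 58.40 %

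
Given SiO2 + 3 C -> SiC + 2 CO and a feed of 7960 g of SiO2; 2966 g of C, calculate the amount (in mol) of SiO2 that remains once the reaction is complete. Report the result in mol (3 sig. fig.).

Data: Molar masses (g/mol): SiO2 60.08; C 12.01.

n(SiO2) = 7960 / 60.08 = 132.5 mol
n(C) = 2966 / 12.01 = 247.0 mol
n/ν → SiO2: 132.5, C: 82.33; C is limiting.
SiO2 consumed = (1/3) × 247.0 = 82.33 mol
SiO2 remaining = 132.5 − 82.33 = 50.17 mol

50.2 mol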